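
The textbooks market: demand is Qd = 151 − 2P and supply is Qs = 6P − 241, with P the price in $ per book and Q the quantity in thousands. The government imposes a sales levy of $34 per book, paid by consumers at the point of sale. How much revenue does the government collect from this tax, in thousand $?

Before the tax: set 151 − 2P = 6P − 241 → P* = $49, Q* = 53.
With the tax collected from consumers, demand (in seller-price terms) shifts: Qd = 151 − 2(P + 34).
New equilibrium: consumers pay $74.5, producers receive $40.5, Q = 2. (Wedge: Pb − Ps = 34.)
Revenue = t · Q = 34 · 2 = $68.

Tax revenue = $68 thousand.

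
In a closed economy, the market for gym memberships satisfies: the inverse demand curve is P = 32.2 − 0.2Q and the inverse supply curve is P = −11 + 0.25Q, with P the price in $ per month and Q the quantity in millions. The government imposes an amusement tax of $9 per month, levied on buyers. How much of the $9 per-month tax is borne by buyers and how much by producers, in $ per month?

Rewrite in direct form: Qd = 161 − 5P and Qs = 4P + 44.
Before the tax: set 161 − 5P = 4P + 44 → P* = $13, Q* = 96.
With the tax collected from buyers, demand (in seller-price terms) shifts: Qd = 161 − 5(P + 9).
Solving gives Q = 76 with buyers paying $17 and producers receiving $8 (the $9 wedge).
Burden on buyers: $4; on producers: $5. (They sum to $9.)

Buyers bear $4 per month; producers bear $5 per month.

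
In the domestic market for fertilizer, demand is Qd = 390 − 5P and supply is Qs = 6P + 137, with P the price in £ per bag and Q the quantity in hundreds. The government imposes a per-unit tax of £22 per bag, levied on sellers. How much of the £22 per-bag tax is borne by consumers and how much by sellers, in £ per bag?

Consumers bear £12 per bag; sellers bear £10 per bag.

Before the tax: set 390 − 5P = 6P + 137 → P* = £23, Q* = 275.
With the tax collected from sellers, supply shifts: Qs = 6(P − 22) + 137.
Solving gives Q = 215 with consumers paying £35 and sellers receiving £13 (the £22 wedge).
Burden on consumers: £12; on sellers: £10. (They sum to £22.)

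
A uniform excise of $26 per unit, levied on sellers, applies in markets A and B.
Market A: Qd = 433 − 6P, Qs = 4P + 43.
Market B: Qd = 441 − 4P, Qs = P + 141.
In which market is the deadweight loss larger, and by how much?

Market A: pre-tax P* = $39, Q* = 199; post-tax Q = 136.6; deadweight loss = $811.2.
Market B: pre-tax P* = $60, Q* = 201; post-tax Q = 180.2; deadweight loss = $270.4.
Difference: $811.2 vs $270.4 → market A is larger by $540.8.

Market A, by $540.8.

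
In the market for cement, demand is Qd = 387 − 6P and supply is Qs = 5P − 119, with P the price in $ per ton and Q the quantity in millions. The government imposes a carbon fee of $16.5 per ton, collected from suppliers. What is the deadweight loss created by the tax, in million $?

Deadweight loss = $371.25 million.

Before the tax: set 387 − 6P = 5P − 119 → P* = $46, Q* = 111.
With the tax collected from suppliers, supply shifts: Qs = 5(P − 16.5) − 119.
Solving gives Q = 66 with consumers paying $53.5 and suppliers receiving $37 (the $16.5 wedge).
Quantity falls by |ΔQ| = |111 − 66| = 45.
DWL = ½ · t · |ΔQ| = ½ · 16.5 · 45 = $371.25.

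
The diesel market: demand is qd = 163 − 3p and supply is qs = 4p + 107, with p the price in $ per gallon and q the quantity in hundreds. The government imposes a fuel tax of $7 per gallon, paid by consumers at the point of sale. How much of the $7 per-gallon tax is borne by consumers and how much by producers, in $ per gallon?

Without the tax, 163 − 3p = 4p + 107 gives 7p = 56, so p* = $8 and q* = 139.
With the tax collected from consumers, demand (in seller-price terms) shifts: qd = 163 − 3(p + 7).
Solving gives q = 127 with consumers paying $12 and producers receiving $5 (the $7 wedge).
Burden on consumers: $4; on producers: $3. (They sum to $7.)
The less price-elastic side of the market bears the larger share of a per-unit tax.

Consumers bear $4 per gallon; producers bear $3 per gallon.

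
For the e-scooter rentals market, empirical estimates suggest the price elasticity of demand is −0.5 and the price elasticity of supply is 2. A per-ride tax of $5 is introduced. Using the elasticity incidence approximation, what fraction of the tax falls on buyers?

Incidence ratio: buyers' share ≈ εs / (εs + |εd|) = 2 / (2 + 0.5) = 0.8.
Supply is the more elastic side, so buyers bear the larger share.

Buyers' share ≈ 0.8.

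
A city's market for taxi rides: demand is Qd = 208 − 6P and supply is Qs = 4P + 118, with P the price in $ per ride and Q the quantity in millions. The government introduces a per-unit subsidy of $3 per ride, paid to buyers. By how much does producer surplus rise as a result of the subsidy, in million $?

Producer surplus rises by $283.68 million.

Before the subsidy: set 208 − 6P = 4P + 118 → P* = $9, Q* = 154.
With a per-unit subsidy paid to buyers, each effectively pays P − 3, so demand becomes Qd = 208 − 6(P − 3).
New equilibrium: buyers pay $7.8, producers receive $10.8, Q = 161.2. (Wedge: Pb − Ps = −3.)
ΔPS is the trapezoid between Q = 161.2 and Q = 154 of height $1.8: ½ · (154 + 161.2) · 1.8 = $283.68.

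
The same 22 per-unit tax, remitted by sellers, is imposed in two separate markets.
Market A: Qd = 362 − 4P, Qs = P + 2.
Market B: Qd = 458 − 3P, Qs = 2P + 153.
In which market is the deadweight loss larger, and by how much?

Market A: pre-tax P* = 72, Q* = 74; post-tax Q = 56.4; deadweight loss = 193.6.
Market B: pre-tax P* = 61, Q* = 275; post-tax Q = 248.6; deadweight loss = 290.4.
Difference: 193.6 vs 290.4 → market B is larger by 96.8.

Market B, by 96.8.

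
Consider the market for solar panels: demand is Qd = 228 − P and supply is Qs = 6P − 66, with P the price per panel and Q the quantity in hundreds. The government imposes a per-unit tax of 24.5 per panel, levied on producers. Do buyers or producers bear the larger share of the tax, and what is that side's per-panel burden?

Without the tax, 228 − P = 6P − 66 gives 7P = 294, so P* = 42 and Q* = 186.
With the tax collected from producers, supply shifts: Qs = 6(P − 24.5) − 66.
Solving gives Q = 165 with buyers paying 63 and producers receiving 38.5 (the 24.5 wedge).
Per-panel burden: buyers 21, producers 3.5.
Buyers take the larger share because demand is less price-elastic here (demand slope 1 vs supply slope 6).
The less price-elastic side of the market bears the larger share of a per-unit tax.

Buyers bear the larger share: 21 per panel.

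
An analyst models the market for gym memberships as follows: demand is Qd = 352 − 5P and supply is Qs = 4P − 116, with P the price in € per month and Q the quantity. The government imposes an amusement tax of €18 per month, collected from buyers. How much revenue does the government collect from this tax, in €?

Tax revenue = €936.

Before the tax: set 352 − 5P = 4P − 116 → P* = €52, Q* = 92.
With the tax collected from buyers, demand (in seller-price terms) shifts: Qd = 352 − 5(P + 18).
New equilibrium: buyers pay €60, suppliers receive €42, Q = 52. (Wedge: Pb − Ps = 18.)
Revenue = t · Q = 18 · 52 = €936.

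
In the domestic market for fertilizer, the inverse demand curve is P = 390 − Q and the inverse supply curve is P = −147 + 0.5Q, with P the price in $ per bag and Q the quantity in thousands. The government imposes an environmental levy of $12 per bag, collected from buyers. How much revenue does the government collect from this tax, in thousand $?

Tax revenue = $4200 thousand.

Inverting to Q(P) form: Qd = 390 − P; Qs = 2P + 294.
Without the tax, 390 − P = 2P + 294 gives 3P = 96, so P* = $32 and Q* = 358.
With the tax collected from buyers, demand (in seller-price terms) shifts: Qd = 390 − (P + 12).
New equilibrium: buyers pay $40, sellers receive $28, Q = 350. (Wedge: Pb − Ps = 12.)
Revenue = t · Q = 12 · 350 = $4200.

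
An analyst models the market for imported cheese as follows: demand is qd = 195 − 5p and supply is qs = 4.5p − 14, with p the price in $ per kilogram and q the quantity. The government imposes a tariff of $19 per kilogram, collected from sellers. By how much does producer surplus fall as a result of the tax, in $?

Producer surplus falls by $625.

Before the tax: set 195 − 5p = 4.5p − 14 → p* = $22, q* = 85.
With the tax collected from sellers, supply shifts: qs = 4.5(p − 19) − 14.
New equilibrium: buyers pay $31, sellers receive $12, q = 40. (Wedge: pb − ps = 19.)
ΔPS is the trapezoid between Q = 40 and Q = 85 of height $10: ½ · (85 + 40) · 10 = $625.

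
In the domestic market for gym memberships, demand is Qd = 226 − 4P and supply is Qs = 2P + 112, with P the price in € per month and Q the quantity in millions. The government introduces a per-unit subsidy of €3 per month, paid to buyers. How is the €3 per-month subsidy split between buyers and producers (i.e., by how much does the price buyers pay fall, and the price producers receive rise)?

Before the subsidy: set 226 − 4P = 2P + 112 → P* = €19, Q* = 150.
With a per-unit subsidy paid to buyers, each effectively pays P − 3, so demand becomes Qd = 226 − 4(P − 3).
New equilibrium: buyers pay €18, producers receive €21, Q = 154. (Wedge: Pb − Ps = −3.)
Gain to buyers: €1; to producers: €2. (They sum to €3.)

Buyers gain €1 per month; producers gain €2 per month.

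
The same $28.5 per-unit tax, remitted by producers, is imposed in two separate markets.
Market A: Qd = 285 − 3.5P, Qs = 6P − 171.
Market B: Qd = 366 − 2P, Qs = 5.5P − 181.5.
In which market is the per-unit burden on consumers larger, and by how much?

Market B, by $2.9.

Market A: pre-tax P* = $48, Q* = 117; post-tax Q = 54; per-unit burden on consumers = $18.
Market B: pre-tax P* = $73, Q* = 220; post-tax Q = 178.2; per-unit burden on consumers = $20.9.
Difference: $18 vs $20.9 → market B is larger by $2.9.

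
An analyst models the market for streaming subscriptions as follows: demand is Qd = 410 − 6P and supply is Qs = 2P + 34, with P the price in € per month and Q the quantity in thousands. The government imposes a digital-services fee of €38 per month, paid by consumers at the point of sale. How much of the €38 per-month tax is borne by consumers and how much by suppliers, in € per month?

Without the tax, 410 − 6P = 2P + 34 gives 8P = 376, so P* = €47 and Q* = 128.
With the tax collected from consumers, demand (in seller-price terms) shifts: Qd = 410 − 6(P + 38).
New equilibrium: consumers pay €56.5, suppliers receive €18.5, Q = 71. (Wedge: Pb − Ps = 38.)
Burden on consumers: €9.5; on suppliers: €28.5. (They sum to €38.)
The less price-elastic side of the market bears the larger share of a per-unit tax.

Consumers bear €9.5 per month; suppliers bear €28.5 per month.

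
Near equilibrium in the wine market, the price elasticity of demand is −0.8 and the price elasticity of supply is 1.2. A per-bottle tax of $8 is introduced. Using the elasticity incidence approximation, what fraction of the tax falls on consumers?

Consumers' share ≈ 0.6.

Incidence ratio: consumers' share ≈ εs / (εs + |εd|) = 1.2 / (1.2 + 0.8) = 0.6.
Supply is the more elastic side, so consumers bear the larger share.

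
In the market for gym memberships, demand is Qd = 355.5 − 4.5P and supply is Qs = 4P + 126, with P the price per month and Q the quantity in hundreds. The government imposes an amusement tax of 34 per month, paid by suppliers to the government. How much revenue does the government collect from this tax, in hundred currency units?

Before the tax: set 355.5 − 4.5P = 4P + 126 → P* = 27, Q* = 234.
With the tax collected from suppliers, supply shifts: Qs = 4(P − 34) + 126.
Solving gives Q = 162 with buyers paying 43 and suppliers receiving 9 (the 34 wedge).
Revenue = t · Q = 34 · 162 = 5508.

Tax revenue = 5508 hundred.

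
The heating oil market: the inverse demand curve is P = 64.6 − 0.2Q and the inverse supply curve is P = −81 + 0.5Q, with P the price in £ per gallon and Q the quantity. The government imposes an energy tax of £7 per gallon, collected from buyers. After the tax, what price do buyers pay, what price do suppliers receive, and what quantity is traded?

Rewrite in direct form: Qd = 323 − 5P and Qs = 2P + 162.
Before the tax: set 323 − 5P = 2P + 162 → P* = £23, Q* = 208.
With the tax collected from buyers, demand (in seller-price terms) shifts: Qd = 323 − 5(P + 7).
New equilibrium: buyers pay £25, suppliers receive £18, Q = 198. (Wedge: Pb − Ps = 7.)
The less price-elastic side of the market bears the larger share of a per-unit tax.

Buyers pay £25; suppliers receive £18; quantity = 198.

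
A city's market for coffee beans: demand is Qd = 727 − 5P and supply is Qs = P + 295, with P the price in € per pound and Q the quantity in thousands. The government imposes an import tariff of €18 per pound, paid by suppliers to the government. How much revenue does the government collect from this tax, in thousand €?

Before the tax: set 727 − 5P = P + 295 → P* = €72, Q* = 367.
With the tax collected from suppliers, supply shifts: Qs = (P − 18) + 295.
New equilibrium: buyers pay €75, suppliers receive €57, Q = 352. (Wedge: Pb − Ps = 18.)
Revenue = t · Q = 18 · 352 = €6336.

Tax revenue = €6336 thousand.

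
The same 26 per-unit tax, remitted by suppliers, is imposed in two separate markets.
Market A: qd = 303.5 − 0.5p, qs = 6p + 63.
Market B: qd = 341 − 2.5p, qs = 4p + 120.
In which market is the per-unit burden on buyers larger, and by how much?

Market A: pre-tax p* = 37, q* = 285; post-tax q = 273; per-unit burden on buyers = 24.
Market B: pre-tax p* = 34, q* = 256; post-tax q = 216; per-unit burden on buyers = 16.
Difference: 24 vs 16 → market A is larger by 8.

Market A, by 8.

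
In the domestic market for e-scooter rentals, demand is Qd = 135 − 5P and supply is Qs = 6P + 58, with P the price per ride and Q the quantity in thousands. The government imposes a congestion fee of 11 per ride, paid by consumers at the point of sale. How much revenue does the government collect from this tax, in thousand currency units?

Without the tax, 135 − 5P = 6P + 58 gives 11P = 77, so P* = 7 and Q* = 100.
With the tax collected from consumers, demand (in seller-price terms) shifts: Qd = 135 − 5(P + 11).
Solving gives Q = 70 with consumers paying 13 and producers receiving 2 (the 11 wedge).
Revenue = t · Q = 11 · 70 = 770.

Tax revenue = 770 thousand.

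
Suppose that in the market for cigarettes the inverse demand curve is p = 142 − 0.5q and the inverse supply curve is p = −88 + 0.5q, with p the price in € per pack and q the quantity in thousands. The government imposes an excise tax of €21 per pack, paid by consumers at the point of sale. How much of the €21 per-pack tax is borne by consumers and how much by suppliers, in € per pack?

Consumers bear €10.5 per pack; suppliers bear €10.5 per pack.

Rewrite in direct form: qd = 284 − 2p and qs = 2p + 176.
Before the tax: set 284 − 2p = 2p + 176 → p* = €27, q* = 230.
With the tax collected from consumers, demand (in seller-price terms) shifts: qd = 284 − 2(p + 21).
Solving gives q = 209 with consumers paying €37.5 and suppliers receiving €16.5 (the €21 wedge).
Burden on consumers: €10.5; on suppliers: €10.5. (They sum to €21.)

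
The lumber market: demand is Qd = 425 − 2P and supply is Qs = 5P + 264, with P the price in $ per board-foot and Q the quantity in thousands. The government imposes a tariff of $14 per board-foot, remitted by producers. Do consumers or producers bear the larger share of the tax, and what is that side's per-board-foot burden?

Consumers bear the larger share: $10 per board-foot.

Without the tax, 425 − 2P = 5P + 264 gives 7P = 161, so P* = $23 and Q* = 379.
With the tax collected from producers, supply shifts: Qs = 5(P − 14) + 264.
Solving gives Q = 359 with consumers paying $33 and producers receiving $19 (the $14 wedge).
Per-board-foot burden: consumers $10, producers $4.
Consumers take the larger share because demand is less price-elastic here (demand slope 2 vs supply slope 5).
The less price-elastic side of the market bears the larger share of a per-unit tax.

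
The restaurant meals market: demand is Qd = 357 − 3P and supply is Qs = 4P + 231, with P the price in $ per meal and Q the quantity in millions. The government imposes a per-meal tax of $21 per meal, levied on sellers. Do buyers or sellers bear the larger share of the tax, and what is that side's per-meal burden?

Without the tax, 357 − 3P = 4P + 231 gives 7P = 126, so P* = $18 and Q* = 303.
With the tax collected from sellers, supply shifts: Qs = 4(P − 21) + 231.
New equilibrium: buyers pay $30, sellers receive $9, Q = 267. (Wedge: Pb − Ps = 21.)
Per-meal burden: buyers $12, sellers $9.
Buyers take the larger share because demand is less price-elastic here (demand slope 3 vs supply slope 4).

Buyers bear the larger share: $12 per meal.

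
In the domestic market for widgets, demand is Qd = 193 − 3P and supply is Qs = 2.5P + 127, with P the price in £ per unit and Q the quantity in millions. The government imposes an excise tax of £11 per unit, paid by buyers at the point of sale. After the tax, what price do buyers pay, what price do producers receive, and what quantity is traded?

Without the tax, 193 − 3P = 2.5P + 127 gives 5.5P = 66, so P* = £12 and Q* = 157.
With the tax collected from buyers, demand (in seller-price terms) shifts: Qd = 193 − 3(P + 11).
New equilibrium: buyers pay £17, producers receive £6, Q = 142. (Wedge: Pb − Ps = 11.)
The less price-elastic side of the market bears the larger share of a per-unit tax.

Buyers pay £17; producers receive £6; quantity = 142.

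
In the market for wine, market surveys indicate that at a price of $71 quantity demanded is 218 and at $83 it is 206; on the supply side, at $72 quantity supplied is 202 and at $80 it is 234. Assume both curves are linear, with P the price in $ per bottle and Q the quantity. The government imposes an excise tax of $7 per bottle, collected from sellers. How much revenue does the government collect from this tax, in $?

Demand slope: (206 − 218)/(83 − 71) = -1, so Qd = 289 − P.
Supply slope: (234 − 202)/(80 − 72) = 4, so Qs = 4P − 86.
Without the tax, 289 − P = 4P − 86 gives 5P = 375, so P* = $75 and Q* = 214.
With the tax collected from sellers, supply shifts: Qs = 4(P − 7) − 86.
Solving gives Q = 208.4 with buyers paying $80.6 and sellers receiving $73.6 (the $7 wedge).
Revenue = t · Q = 7 · 208.4 = $1458.8.

Tax revenue = $1458.8.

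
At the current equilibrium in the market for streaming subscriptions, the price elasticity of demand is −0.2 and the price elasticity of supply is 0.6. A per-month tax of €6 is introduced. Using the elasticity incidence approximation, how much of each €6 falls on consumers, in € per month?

Incidence ratio: consumers' share ≈ εs / (εs + |εd|) = 0.6 / (0.6 + 0.2) = 0.75.
So consumers bear ≈ 0.75 × €6 = €4.5; sellers bear €1.5.

Consumers bear ≈ €4.5 per month.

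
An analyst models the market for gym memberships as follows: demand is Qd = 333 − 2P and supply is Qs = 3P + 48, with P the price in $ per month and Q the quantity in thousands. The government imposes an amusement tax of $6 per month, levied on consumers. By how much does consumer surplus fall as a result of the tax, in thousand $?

Without the tax, 333 − 2P = 3P + 48 gives 5P = 285, so P* = $57 and Q* = 219.
With the tax collected from consumers, demand (in seller-price terms) shifts: Qd = 333 − 2(P + 6).
New equilibrium: consumers pay $60.6, sellers receive $54.6, Q = 211.8. (Wedge: Pb − Ps = 6.)
ΔCS is the trapezoid between Q = 211.8 and Q = 219 of height $3.6: ½ · (219 + 211.8) · 3.6 = $775.44.

Consumer surplus falls by $775.44 thousand.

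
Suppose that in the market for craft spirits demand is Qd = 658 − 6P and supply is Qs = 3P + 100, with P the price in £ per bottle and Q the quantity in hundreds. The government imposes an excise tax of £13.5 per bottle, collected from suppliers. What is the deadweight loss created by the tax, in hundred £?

Deadweight loss = £182.25 hundred.

Before the tax: set 658 − 6P = 3P + 100 → P* = £62, Q* = 286.
With the tax collected from suppliers, supply shifts: Qs = 3(P − 13.5) + 100.
New equilibrium: buyers pay £66.5, suppliers receive £53, Q = 259. (Wedge: Pb − Ps = 13.5.)
Quantity falls by |ΔQ| = |286 − 259| = 27.
DWL = ½ · t · |ΔQ| = ½ · 13.5 · 27 = £182.25.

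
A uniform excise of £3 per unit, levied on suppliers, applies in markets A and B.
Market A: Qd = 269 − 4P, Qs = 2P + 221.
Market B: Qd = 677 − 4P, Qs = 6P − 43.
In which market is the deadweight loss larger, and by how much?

Market A: pre-tax P* = £8, Q* = 237; post-tax Q = 233; deadweight loss = £6.
Market B: pre-tax P* = £72, Q* = 389; post-tax Q = 381.8; deadweight loss = £10.8.
Difference: £6 vs £10.8 → market B is larger by £4.8.

Market B, by £4.8.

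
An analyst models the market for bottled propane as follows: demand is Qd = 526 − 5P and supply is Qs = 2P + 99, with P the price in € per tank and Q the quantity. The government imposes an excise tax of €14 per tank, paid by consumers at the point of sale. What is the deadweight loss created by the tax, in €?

Without the tax, 526 − 5P = 2P + 99 gives 7P = 427, so P* = €61 and Q* = 221.
With the tax collected from consumers, demand (in seller-price terms) shifts: Qd = 526 − 5(P + 14).
New equilibrium: consumers pay €65, suppliers receive €51, Q = 201. (Wedge: Pb − Ps = 14.)
Quantity falls by |ΔQ| = |221 − 201| = 20.
DWL = ½ · t · |ΔQ| = ½ · 14 · 20 = €140.

Deadweight loss = €140.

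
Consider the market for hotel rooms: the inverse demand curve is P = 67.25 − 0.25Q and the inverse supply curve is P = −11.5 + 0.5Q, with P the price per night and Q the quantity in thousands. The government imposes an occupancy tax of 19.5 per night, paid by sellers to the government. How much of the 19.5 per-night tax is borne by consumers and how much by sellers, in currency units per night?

Consumers bear 6.5 per night; sellers bear 13 per night.

Inverting to Q(P) form: Qd = 269 − 4P; Qs = 2P + 23.
Without the tax, 269 − 4P = 2P + 23 gives 6P = 246, so P* = 41 and Q* = 105.
With the tax collected from sellers, supply shifts: Qs = 2(P − 19.5) + 23.
Solving gives Q = 79 with consumers paying 47.5 and sellers receiving 28 (the 19.5 wedge).
Burden on consumers: 6.5; on sellers: 13. (They sum to 19.5.)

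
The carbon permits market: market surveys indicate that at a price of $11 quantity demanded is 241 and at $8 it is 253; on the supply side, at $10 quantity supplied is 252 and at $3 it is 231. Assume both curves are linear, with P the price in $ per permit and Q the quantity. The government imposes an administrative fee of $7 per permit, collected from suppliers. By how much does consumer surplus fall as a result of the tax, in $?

Consumer surplus falls by $729.

Demand slope: (253 − 241)/(8 − 11) = -4, so Qd = 285 − 4P.
Supply slope: (231 − 252)/(3 − 10) = 3, so Qs = 3P + 222.
Without the tax, 285 − 4P = 3P + 222 gives 7P = 63, so P* = $9 and Q* = 249.
With the tax collected from suppliers, supply shifts: Qs = 3(P − 7) + 222.
New equilibrium: consumers pay $12, suppliers receive $5, Q = 237. (Wedge: Pb − Ps = 7.)
ΔCS is the trapezoid between Q = 237 and Q = 249 of height $3: ½ · (249 + 237) · 3 = $729.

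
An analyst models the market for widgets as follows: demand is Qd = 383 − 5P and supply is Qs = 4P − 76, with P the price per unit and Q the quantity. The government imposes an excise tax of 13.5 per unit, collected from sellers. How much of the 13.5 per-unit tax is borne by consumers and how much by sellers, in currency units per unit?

Consumers bear 6 per unit; sellers bear 7.5 per unit.

Without the tax, 383 − 5P = 4P − 76 gives 9P = 459, so P* = 51 and Q* = 128.
With the tax collected from sellers, supply shifts: Qs = 4(P − 13.5) − 76.
New equilibrium: consumers pay 57, sellers receive 43.5, Q = 98. (Wedge: Pb − Ps = 13.5.)
Burden on consumers: 6; on sellers: 7.5. (They sum to 13.5.)
The less price-elastic side of the market bears the larger share of a per-unit tax.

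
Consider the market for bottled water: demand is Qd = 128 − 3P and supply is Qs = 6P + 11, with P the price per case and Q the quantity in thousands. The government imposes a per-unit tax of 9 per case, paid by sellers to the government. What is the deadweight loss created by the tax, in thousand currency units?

Deadweight loss = 81 thousand.

Without the tax, 128 − 3P = 6P + 11 gives 9P = 117, so P* = 13 and Q* = 89.
With the tax collected from sellers, supply shifts: Qs = 6(P − 9) + 11.
New equilibrium: buyers pay 19, sellers receive 10, Q = 71. (Wedge: Pb − Ps = 9.)
Quantity falls by |ΔQ| = |89 − 71| = 18.
DWL = ½ · t · |ΔQ| = ½ · 9 · 18 = 81.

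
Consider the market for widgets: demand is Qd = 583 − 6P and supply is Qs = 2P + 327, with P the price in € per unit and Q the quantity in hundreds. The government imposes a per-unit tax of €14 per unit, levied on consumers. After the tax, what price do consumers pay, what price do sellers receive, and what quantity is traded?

Consumers pay €35.5; sellers receive €21.5; quantity = 370.

Without the tax, 583 − 6P = 2P + 327 gives 8P = 256, so P* = €32 and Q* = 391.
With the tax collected from consumers, demand (in seller-price terms) shifts: Qd = 583 − 6(P + 14).
Solving gives Q = 370 with consumers paying €35.5 and sellers receiving €21.5 (the €14 wedge).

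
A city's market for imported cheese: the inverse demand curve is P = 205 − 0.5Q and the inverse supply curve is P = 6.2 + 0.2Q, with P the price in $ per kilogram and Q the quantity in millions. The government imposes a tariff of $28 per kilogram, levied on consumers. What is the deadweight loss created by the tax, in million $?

Rewrite in direct form: Qd = 410 − 2P and Qs = 5P − 31.
Without the tax, 410 − 2P = 5P − 31 gives 7P = 441, so P* = $63 and Q* = 284.
With the tax collected from consumers, demand (in seller-price terms) shifts: Qd = 410 − 2(P + 28).
Solving gives Q = 244 with consumers paying $83 and producers receiving $55 (the $28 wedge).
Quantity falls by |ΔQ| = |284 − 244| = 40.
DWL = ½ · t · |ΔQ| = ½ · 28 · 40 = $560.

Deadweight loss = $560 million.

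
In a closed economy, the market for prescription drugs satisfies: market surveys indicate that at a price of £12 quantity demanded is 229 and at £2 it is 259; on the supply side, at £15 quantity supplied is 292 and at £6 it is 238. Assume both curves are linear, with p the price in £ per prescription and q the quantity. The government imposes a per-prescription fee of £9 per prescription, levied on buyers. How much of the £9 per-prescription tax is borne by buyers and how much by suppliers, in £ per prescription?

Buyers bear £6 per prescription; suppliers bear £3 per prescription.

Demand slope: (259 − 229)/(2 − 12) = -3, so qd = 265 − 3p.
Supply slope: (238 − 292)/(6 − 15) = 6, so qs = 6p + 202.
Without the tax, 265 − 3p = 6p + 202 gives 9p = 63, so p* = £7 and q* = 244.
With the tax collected from buyers, demand (in seller-price terms) shifts: qd = 265 − 3(p + 9).
Solving gives q = 226 with buyers paying £13 and suppliers receiving £4 (the £9 wedge).
Burden on buyers: £6; on suppliers: £3. (They sum to £9.)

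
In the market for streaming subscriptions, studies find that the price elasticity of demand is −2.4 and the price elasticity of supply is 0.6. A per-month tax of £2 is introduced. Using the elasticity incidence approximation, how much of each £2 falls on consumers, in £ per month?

Incidence ratio: consumers' share ≈ εs / (εs + |εd|) = 0.6 / (0.6 + 2.4) = 0.2.
So consumers bear ≈ 0.2 × £2 = £0.4; sellers bear £1.6.

Consumers bear ≈ £0.4 per month.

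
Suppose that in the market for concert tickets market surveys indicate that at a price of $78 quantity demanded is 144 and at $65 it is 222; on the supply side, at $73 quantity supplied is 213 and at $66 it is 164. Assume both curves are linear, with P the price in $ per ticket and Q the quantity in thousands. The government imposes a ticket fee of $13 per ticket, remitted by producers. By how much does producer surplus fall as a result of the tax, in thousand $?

Demand slope: (222 − 144)/(65 − 78) = -6, so Qd = 612 − 6P.
Supply slope: (164 − 213)/(66 − 73) = 7, so Qs = 7P − 298.
Before the tax: set 612 − 6P = 7P − 298 → P* = $70, Q* = 192.
With the tax collected from producers, supply shifts: Qs = 7(P − 13) − 298.
New equilibrium: consumers pay $77, producers receive $64, Q = 150. (Wedge: Pb − Ps = 13.)
ΔPS is the trapezoid between Q = 150 and Q = 192 of height $6: ½ · (192 + 150) · 6 = $1026.

Producer surplus falls by $1026 thousand.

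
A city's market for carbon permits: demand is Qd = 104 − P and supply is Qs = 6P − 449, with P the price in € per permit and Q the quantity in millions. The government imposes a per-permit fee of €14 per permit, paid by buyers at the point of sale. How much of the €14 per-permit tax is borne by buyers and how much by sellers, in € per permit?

Buyers bear €12 per permit; sellers bear €2 per permit.

Without the tax, 104 − P = 6P − 449 gives 7P = 553, so P* = €79 and Q* = 25.
With the tax collected from buyers, demand (in seller-price terms) shifts: Qd = 104 − (P + 14).
Solving gives Q = 13 with buyers paying €91 and sellers receiving €77 (the €14 wedge).
Burden on buyers: €12; on sellers: €2. (They sum to €14.)
The less price-elastic side of the market bears the larger share of a per-unit tax.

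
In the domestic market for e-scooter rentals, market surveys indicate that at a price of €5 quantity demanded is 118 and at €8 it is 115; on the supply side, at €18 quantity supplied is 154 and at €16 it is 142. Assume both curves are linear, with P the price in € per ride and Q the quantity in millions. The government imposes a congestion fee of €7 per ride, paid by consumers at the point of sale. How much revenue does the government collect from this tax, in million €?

Demand slope: (115 − 118)/(8 − 5) = -1, so Qd = 123 − P.
Supply slope: (142 − 154)/(16 − 18) = 6, so Qs = 6P + 46.
Before the tax: set 123 − P = 6P + 46 → P* = €11, Q* = 112.
With the tax collected from consumers, demand (in seller-price terms) shifts: Qd = 123 − (P + 7).
New equilibrium: consumers pay €17, sellers receive €10, Q = 106. (Wedge: Pb − Ps = 7.)
Revenue = t · Q = 7 · 106 = €742.

Tax revenue = €742 million.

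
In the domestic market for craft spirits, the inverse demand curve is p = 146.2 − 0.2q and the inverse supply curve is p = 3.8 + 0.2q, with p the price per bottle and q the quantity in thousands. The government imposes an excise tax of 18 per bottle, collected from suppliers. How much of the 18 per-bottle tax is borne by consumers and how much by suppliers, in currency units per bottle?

Consumers bear 9 per bottle; suppliers bear 9 per bottle.

Rewrite in direct form: qd = 731 − 5p and qs = 5p − 19.
Before the tax: set 731 − 5p = 5p − 19 → p* = 75, q* = 356.
With the tax collected from suppliers, supply shifts: qs = 5(p − 18) − 19.
Solving gives q = 311 with consumers paying 84 and suppliers receiving 66 (the 18 wedge).
Burden on consumers: 9; on suppliers: 9. (They sum to 18.)
The less price-elastic side of the market bears the larger share of a per-unit tax.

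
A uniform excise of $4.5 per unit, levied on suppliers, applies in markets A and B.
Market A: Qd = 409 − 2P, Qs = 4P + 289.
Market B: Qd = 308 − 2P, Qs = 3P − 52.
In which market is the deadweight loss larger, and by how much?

Market A, by $1.35.

Market A: pre-tax P* = $20, Q* = 369; post-tax Q = 363; deadweight loss = $13.5.
Market B: pre-tax P* = $72, Q* = 164; post-tax Q = 158.6; deadweight loss = $12.15.
Difference: $13.5 vs $12.15 → market A is larger by $1.35.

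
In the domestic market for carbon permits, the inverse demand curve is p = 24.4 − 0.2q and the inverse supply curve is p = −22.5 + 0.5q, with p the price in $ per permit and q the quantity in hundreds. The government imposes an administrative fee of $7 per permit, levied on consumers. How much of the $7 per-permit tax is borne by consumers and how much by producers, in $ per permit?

Consumers bear $2 per permit; producers bear $5 per permit.

Inverting to q(p) form: qd = 122 − 5p; qs = 2p + 45.
Before the tax: set 122 − 5p = 2p + 45 → p* = $11, q* = 67.
With the tax collected from consumers, demand (in seller-price terms) shifts: qd = 122 − 5(p + 7).
New equilibrium: consumers pay $13, producers receive $6, q = 57. (Wedge: pb − ps = 7.)
Burden on consumers: $2; on producers: $5. (They sum to $7.)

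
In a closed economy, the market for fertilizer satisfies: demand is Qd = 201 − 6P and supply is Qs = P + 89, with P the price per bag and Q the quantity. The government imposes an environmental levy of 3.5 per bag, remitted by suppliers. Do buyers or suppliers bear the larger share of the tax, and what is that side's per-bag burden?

Suppliers bear the larger share: 3 per bag.

Without the tax, 201 − 6P = P + 89 gives 7P = 112, so P* = 16 and Q* = 105.
With the tax collected from suppliers, supply shifts: Qs = (P − 3.5) + 89.
Solving gives Q = 102 with buyers paying 16.5 and suppliers receiving 13 (the 3.5 wedge).
Per-bag burden: buyers 0.5, suppliers 3.
Suppliers take the larger share because supply is less price-elastic here (demand slope 6 vs supply slope 1).
The less price-elastic side of the market bears the larger share of a per-unit tax.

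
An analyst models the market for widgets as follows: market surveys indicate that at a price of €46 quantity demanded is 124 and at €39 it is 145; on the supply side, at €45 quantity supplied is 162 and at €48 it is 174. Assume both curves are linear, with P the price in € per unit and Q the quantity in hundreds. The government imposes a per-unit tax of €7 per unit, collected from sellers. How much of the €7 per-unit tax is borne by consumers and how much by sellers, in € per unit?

Consumers bear €4 per unit; sellers bear €3 per unit.

Demand slope: (145 − 124)/(39 − 46) = -3, so Qd = 262 − 3P.
Supply slope: (174 − 162)/(48 − 45) = 4, so Qs = 4P − 18.
Without the tax, 262 − 3P = 4P − 18 gives 7P = 280, so P* = €40 and Q* = 142.
With the tax collected from sellers, supply shifts: Qs = 4(P − 7) − 18.
Solving gives Q = 130 with consumers paying €44 and sellers receiving €37 (the €7 wedge).
Burden on consumers: €4; on sellers: €3. (They sum to €7.)
The less price-elastic side of the market bears the larger share of a per-unit tax.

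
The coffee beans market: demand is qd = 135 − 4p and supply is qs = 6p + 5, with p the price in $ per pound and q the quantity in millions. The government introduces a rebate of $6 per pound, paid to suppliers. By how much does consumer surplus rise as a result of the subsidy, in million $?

Consumer surplus rises by $324.72 million.

Before the subsidy: set 135 − 4p = 6p + 5 → p* = $13, q* = 83.
With a per-unit subsidy paid to suppliers, each receives p + 6 per unit sold, so supply becomes qs = 6(p + 6) + 5.
Solving gives q = 97.4 with consumers paying $9.4 and suppliers receiving $15.4 (the $6 wedge).
ΔCS is the trapezoid between Q = 97.4 and Q = 83 of height $3.6: ½ · (83 + 97.4) · 3.6 = $324.72.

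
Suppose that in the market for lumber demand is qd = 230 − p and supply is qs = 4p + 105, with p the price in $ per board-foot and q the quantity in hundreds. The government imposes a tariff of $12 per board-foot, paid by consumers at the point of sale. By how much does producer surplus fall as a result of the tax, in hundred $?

Before the tax: set 230 − p = 4p + 105 → p* = $25, q* = 205.
With the tax collected from consumers, demand (in seller-price terms) shifts: qd = 230 − (p + 12).
New equilibrium: consumers pay $34.6, suppliers receive $22.6, q = 195.4. (Wedge: pb − ps = 12.)
ΔPS is the trapezoid between Q = 195.4 and Q = 205 of height $2.4: ½ · (205 + 195.4) · 2.4 = $480.48.

Producer surplus falls by $480.48 hundred.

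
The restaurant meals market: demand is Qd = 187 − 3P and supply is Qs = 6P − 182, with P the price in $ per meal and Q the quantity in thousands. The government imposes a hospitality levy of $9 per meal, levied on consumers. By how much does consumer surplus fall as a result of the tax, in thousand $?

Consumer surplus falls by $330 thousand.

Without the tax, 187 − 3P = 6P − 182 gives 9P = 369, so P* = $41 and Q* = 64.
With the tax collected from consumers, demand (in seller-price terms) shifts: Qd = 187 − 3(P + 9).
Solving gives Q = 46 with consumers paying $47 and suppliers receiving $38 (the $9 wedge).
ΔCS is the trapezoid between Q = 46 and Q = 64 of height $6: ½ · (64 + 46) · 6 = $330.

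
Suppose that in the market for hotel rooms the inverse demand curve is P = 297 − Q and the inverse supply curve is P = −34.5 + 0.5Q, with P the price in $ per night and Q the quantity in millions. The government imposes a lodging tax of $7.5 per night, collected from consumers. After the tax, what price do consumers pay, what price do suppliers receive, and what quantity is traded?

Consumers pay $81; suppliers receive $73.5; quantity = 216.

Rewrite in direct form: Qd = 297 − P and Qs = 2P + 69.
Before the tax: set 297 − P = 2P + 69 → P* = $76, Q* = 221.
With the tax collected from consumers, demand (in seller-price terms) shifts: Qd = 297 − (P + 7.5).
Solving gives Q = 216 with consumers paying $81 and suppliers receiving $73.5 (the $7.5 wedge).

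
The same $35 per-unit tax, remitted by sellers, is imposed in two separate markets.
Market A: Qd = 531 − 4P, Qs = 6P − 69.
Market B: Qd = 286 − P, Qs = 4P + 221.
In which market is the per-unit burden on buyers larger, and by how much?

Market B, by $7.

Market A: pre-tax P* = $60, Q* = 291; post-tax Q = 207; per-unit burden on buyers = $21.
Market B: pre-tax P* = $13, Q* = 273; post-tax Q = 245; per-unit burden on buyers = $28.
Difference: $21 vs $28 → market B is larger by $7.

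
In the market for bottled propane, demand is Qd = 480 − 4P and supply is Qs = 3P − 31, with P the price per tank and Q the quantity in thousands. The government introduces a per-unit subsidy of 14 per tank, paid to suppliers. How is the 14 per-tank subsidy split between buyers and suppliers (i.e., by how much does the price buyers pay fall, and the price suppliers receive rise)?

Buyers gain 6 per tank; suppliers gain 8 per tank.

Without the subsidy, 480 − 4P = 3P − 31 gives 7P = 511, so P* = 73 and Q* = 188.
With a per-unit subsidy paid to suppliers, each receives P + 14 per unit sold, so supply becomes Qs = 3(P + 14) − 31.
Solving gives Q = 212 with buyers paying 67 and suppliers receiving 81 (the 14 wedge).
Gain to buyers: 6; to suppliers: 8. (They sum to 14.)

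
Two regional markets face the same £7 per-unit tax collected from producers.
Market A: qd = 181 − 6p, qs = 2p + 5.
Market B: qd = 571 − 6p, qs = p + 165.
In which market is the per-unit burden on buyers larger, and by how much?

Market A: pre-tax p* = £22, q* = 49; post-tax q = 38.5; per-unit burden on buyers = £1.75.
Market B: pre-tax p* = £58, q* = 223; post-tax q = 217; per-unit burden on buyers = £1.
Difference: £1.75 vs £1 → market A is larger by £0.75.

Market A, by £0.75.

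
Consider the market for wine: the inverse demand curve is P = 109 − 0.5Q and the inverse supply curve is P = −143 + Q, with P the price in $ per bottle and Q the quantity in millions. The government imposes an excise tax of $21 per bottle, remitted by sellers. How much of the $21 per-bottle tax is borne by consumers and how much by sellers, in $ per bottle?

Rewrite in direct form: Qd = 218 − 2P and Qs = P + 143.
Without the tax, 218 − 2P = P + 143 gives 3P = 75, so P* = $25 and Q* = 168.
With the tax collected from sellers, supply shifts: Qs = (P − 21) + 143.
New equilibrium: consumers pay $32, sellers receive $11, Q = 154. (Wedge: Pb − Ps = 21.)
Burden on consumers: $7; on sellers: $14. (They sum to $21.)
The less price-elastic side of the market bears the larger share of a per-unit tax.

Consumers bear $7 per bottle; sellers bear $14 per bottle.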